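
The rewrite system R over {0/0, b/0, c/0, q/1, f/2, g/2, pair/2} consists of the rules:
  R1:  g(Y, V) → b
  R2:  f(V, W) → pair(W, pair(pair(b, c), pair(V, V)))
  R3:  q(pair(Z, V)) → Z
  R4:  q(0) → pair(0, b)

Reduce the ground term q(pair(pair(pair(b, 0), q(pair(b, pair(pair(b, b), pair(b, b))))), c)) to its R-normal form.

1. q(pair(pair(pair(b, 0), q(pair(b, pair(pair(b, b), pair(b, b))))), c))  →  pair(pair(b, 0), q(pair(b, pair(pair(b, b), pair(b, b)))))   [R3 at ε]
2. pair(pair(b, 0), q(pair(b, pair(pair(b, b), pair(b, b)))))  →  pair(pair(b, 0), b)   [R3 at 2]

pair(pair(b, 0), b)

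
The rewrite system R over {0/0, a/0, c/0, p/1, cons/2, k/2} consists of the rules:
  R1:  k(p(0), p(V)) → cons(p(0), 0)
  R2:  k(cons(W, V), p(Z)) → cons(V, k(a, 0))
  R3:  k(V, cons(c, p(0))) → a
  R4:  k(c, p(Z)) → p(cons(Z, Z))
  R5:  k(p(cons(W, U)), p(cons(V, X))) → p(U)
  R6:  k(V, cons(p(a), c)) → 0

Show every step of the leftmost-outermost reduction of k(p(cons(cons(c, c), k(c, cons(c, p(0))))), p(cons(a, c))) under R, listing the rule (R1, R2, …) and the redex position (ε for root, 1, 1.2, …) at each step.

p(a)

1. k(p(cons(cons(c, c), k(c, cons(c, p(0))))), p(cons(a, c)))  →  p(k(c, cons(c, p(0))))   [R5 at ε]
2. p(k(c, cons(c, p(0))))  →  p(a)   [R3 at 1]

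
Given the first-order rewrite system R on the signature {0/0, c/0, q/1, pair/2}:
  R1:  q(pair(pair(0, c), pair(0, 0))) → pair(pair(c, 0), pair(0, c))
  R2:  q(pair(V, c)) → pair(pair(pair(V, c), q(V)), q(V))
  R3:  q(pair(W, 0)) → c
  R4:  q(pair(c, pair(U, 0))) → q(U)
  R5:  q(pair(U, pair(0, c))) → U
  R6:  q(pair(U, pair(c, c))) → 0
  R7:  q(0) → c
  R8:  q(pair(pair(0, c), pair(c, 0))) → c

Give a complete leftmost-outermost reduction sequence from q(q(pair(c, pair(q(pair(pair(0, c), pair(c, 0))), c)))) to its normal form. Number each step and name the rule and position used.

c

1. q(q(pair(c, pair(q(pair(pair(0, c), pair(c, 0))), c))))  →  q(q(pair(c, pair(c, c))))   [R8 at 1.1.2.1]
2. q(q(pair(c, pair(c, c))))  →  q(0)   [R6 at 1]
3. q(0)  →  c   [R7 at ε]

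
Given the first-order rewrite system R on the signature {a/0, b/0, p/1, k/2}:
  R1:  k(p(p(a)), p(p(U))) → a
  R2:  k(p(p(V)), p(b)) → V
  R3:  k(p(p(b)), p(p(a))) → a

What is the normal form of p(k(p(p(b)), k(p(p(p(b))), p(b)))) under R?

1. p(k(p(p(b)), k(p(p(p(b))), p(b))))  →  p(k(p(p(b)), p(b)))   [R2 at 1.2]
2. p(k(p(p(b)), p(b)))  →  p(b)   [R2 at 1]

p(b)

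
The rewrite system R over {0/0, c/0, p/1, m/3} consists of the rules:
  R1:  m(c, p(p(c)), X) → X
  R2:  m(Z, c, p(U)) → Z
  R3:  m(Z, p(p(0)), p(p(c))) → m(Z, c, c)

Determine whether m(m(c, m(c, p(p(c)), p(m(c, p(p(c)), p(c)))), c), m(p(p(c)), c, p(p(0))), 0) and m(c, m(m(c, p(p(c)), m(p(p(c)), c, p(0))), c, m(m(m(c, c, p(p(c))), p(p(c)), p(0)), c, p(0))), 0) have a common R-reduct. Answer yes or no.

yes — NF(t₁) = 0, NF(t₂) = 0

Reduce t₁ = m(m(c, m(c, p(p(c)), p(m(c, p(p(c)), p(c)))), c), m(p(p(c)), c, p(p(0))), 0):
1. m(m(c, m(c, p(p(c)), p(m(c, p(p(c)), p(c)))), c), m(p(p(c)), c, p(p(0))), 0)  →  m(m(c, p(m(c, p(p(c)), p(c))), c), m(p(p(c)), c, p(p(0))), 0)   [R1 at 1.2]
2. m(m(c, p(m(c, p(p(c)), p(c))), c), m(p(p(c)), c, p(p(0))), 0)  →  m(m(c, p(p(c)), c), m(p(p(c)), c, p(p(0))), 0)   [R1 at 1.2.1]
3. m(m(c, p(p(c)), c), m(p(p(c)), c, p(p(0))), 0)  →  m(c, m(p(p(c)), c, p(p(0))), 0)   [R1 at 1]
4. m(c, m(p(p(c)), c, p(p(0))), 0)  →  m(c, p(p(c)), 0)   [R2 at 2]
5. m(c, p(p(c)), 0)  →  0   [R1 at ε]

Reduce t₂ = m(c, m(m(c, p(p(c)), m(p(p(c)), c, p(0))), c, m(m(m(c, c, p(p(c))), p(p(c)), p(0)), c, p(0))), 0):
1. m(c, m(m(c, p(p(c)), m(p(p(c)), c, p(0))), c, m(m(m(c, c, p(p(c))), p(p(c)), p(0)), c, p(0))), 0)  →  m(c, m(m(p(p(c)), c, p(0)), c, m(m(m(c, c, p(p(c))), p(p(c)), p(0)), c, p(0))), 0)   [R1 at 2.1]
2. m(c, m(m(p(p(c)), c, p(0)), c, m(m(m(c, c, p(p(c))), p(p(c)), p(0)), c, p(0))), 0)  →  m(c, m(p(p(c)), c, m(m(m(c, c, p(p(c))), p(p(c)), p(0)), c, p(0))), 0)   [R2 at 2.1]
3. m(c, m(p(p(c)), c, m(m(m(c, c, p(p(c))), p(p(c)), p(0)), c, p(0))), 0)  →  m(c, m(p(p(c)), c, m(m(c, c, p(p(c))), p(p(c)), p(0))), 0)   [R2 at 2.3]
4. m(c, m(p(p(c)), c, m(m(c, c, p(p(c))), p(p(c)), p(0))), 0)  →  m(c, m(p(p(c)), c, m(c, p(p(c)), p(0))), 0)   [R2 at 2.3.1]
5. m(c, m(p(p(c)), c, m(c, p(p(c)), p(0))), 0)  →  m(c, m(p(p(c)), c, p(0)), 0)   [R1 at 2.3]
6. m(c, m(p(p(c)), c, p(0)), 0)  →  m(c, p(p(c)), 0)   [R2 at 2]
7. m(c, p(p(c)), 0)  →  0   [R1 at ε]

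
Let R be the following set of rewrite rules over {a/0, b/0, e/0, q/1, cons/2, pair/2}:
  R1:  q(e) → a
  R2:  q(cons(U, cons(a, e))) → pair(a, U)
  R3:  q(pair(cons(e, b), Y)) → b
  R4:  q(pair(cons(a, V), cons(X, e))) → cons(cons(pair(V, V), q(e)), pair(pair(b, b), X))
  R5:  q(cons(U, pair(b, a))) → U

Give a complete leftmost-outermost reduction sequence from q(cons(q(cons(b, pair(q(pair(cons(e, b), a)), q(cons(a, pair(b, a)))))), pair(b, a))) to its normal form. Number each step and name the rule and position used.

1. q(cons(q(cons(b, pair(q(pair(cons(e, b), a)), q(cons(a, pair(b, a)))))), pair(b, a)))  →  q(cons(b, pair(q(pair(cons(e, b), a)), q(cons(a, pair(b, a))))))   [R5 at ε]
2. q(cons(b, pair(q(pair(cons(e, b), a)), q(cons(a, pair(b, a))))))  →  q(cons(b, pair(b, q(cons(a, pair(b, a))))))   [R3 at 1.2.1]
3. q(cons(b, pair(b, q(cons(a, pair(b, a))))))  →  q(cons(b, pair(b, a)))   [R5 at 1.2.2]
4. q(cons(b, pair(b, a)))  →  b   [R5 at ε]

b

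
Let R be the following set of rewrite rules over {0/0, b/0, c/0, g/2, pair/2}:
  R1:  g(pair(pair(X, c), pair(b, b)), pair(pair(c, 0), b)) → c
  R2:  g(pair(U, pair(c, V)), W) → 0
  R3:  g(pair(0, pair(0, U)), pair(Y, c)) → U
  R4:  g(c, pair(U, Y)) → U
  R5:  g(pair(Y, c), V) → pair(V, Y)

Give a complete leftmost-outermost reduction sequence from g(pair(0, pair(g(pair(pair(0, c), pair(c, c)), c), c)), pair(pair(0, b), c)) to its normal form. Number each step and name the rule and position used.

c

1. g(pair(0, pair(g(pair(pair(0, c), pair(c, c)), c), c)), pair(pair(0, b), c))  →  g(pair(0, pair(0, c)), pair(pair(0, b), c))   [R2 at 1.2.1]
2. g(pair(0, pair(0, c)), pair(pair(0, b), c))  →  c   [R3 at ε]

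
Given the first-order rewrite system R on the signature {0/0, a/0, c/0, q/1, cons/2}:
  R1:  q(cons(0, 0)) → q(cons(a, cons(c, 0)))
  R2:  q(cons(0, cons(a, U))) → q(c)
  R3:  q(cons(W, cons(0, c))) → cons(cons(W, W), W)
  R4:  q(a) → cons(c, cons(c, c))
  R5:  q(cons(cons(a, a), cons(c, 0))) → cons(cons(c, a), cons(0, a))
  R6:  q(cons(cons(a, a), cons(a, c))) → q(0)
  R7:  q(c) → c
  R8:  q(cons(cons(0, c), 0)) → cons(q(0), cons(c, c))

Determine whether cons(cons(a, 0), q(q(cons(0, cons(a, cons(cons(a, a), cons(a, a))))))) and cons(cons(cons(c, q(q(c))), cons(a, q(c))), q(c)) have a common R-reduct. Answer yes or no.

Reduce t₁ = cons(cons(a, 0), q(q(cons(0, cons(a, cons(cons(a, a), cons(a, a))))))):
1. cons(cons(a, 0), q(q(cons(0, cons(a, cons(cons(a, a), cons(a, a)))))))  →  cons(cons(a, 0), q(q(c)))   [R2 at 2.1]
2. cons(cons(a, 0), q(q(c)))  →  cons(cons(a, 0), q(c))   [R7 at 2.1]
3. cons(cons(a, 0), q(c))  →  cons(cons(a, 0), c)   [R7 at 2]

Reduce t₂ = cons(cons(cons(c, q(q(c))), cons(a, q(c))), q(c)):
1. cons(cons(cons(c, q(q(c))), cons(a, q(c))), q(c))  →  cons(cons(cons(c, q(c)), cons(a, q(c))), q(c))   [R7 at 1.1.2.1]
2. cons(cons(cons(c, q(c)), cons(a, q(c))), q(c))  →  cons(cons(cons(c, c), cons(a, q(c))), q(c))   [R7 at 1.1.2]
3. cons(cons(cons(c, c), cons(a, q(c))), q(c))  →  cons(cons(cons(c, c), cons(a, c)), q(c))   [R7 at 1.2.2]
4. cons(cons(cons(c, c), cons(a, c)), q(c))  →  cons(cons(cons(c, c), cons(a, c)), c)   [R7 at 2]

no — NF(t₁) = cons(cons(a, 0), c), NF(t₂) = cons(cons(cons(c, c), cons(a, c)), c)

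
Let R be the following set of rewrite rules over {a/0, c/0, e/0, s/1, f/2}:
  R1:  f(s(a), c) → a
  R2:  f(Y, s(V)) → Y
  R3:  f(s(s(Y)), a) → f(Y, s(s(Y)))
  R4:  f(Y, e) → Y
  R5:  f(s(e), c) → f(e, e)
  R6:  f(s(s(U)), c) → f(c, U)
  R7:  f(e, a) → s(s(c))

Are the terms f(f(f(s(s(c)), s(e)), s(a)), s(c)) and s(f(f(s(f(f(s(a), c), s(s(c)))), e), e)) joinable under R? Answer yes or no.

Reduce t₁ = f(f(f(s(s(c)), s(e)), s(a)), s(c)):
1. f(f(f(s(s(c)), s(e)), s(a)), s(c))  →  f(f(s(s(c)), s(e)), s(a))   [R2 at ε]
2. f(f(s(s(c)), s(e)), s(a))  →  f(s(s(c)), s(e))   [R2 at ε]
3. f(s(s(c)), s(e))  →  s(s(c))   [R2 at ε]

Reduce t₂ = s(f(f(s(f(f(s(a), c), s(s(c)))), e), e)):
1. s(f(f(s(f(f(s(a), c), s(s(c)))), e), e))  →  s(f(s(f(f(s(a), c), s(s(c)))), e))   [R4 at 1]
2. s(f(s(f(f(s(a), c), s(s(c)))), e))  →  s(s(f(f(s(a), c), s(s(c)))))   [R4 at 1]
3. s(s(f(f(s(a), c), s(s(c)))))  →  s(s(f(s(a), c)))   [R2 at 1.1]
4. s(s(f(s(a), c)))  →  s(s(a))   [R1 at 1.1]

no — NF(t₁) = s(s(c)), NF(t₂) = s(s(a))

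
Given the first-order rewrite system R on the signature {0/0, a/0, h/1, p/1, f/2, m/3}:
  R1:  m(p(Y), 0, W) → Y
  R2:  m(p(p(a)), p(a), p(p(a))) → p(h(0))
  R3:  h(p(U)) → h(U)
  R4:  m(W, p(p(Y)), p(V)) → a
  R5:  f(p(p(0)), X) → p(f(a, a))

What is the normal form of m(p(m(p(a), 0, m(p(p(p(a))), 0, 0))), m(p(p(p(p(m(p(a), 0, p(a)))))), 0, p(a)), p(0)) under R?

a

1. m(p(m(p(a), 0, m(p(p(p(a))), 0, 0))), m(p(p(p(p(m(p(a), 0, p(a)))))), 0, p(a)), p(0))  →  m(p(a), m(p(p(p(p(m(p(a), 0, p(a)))))), 0, p(a)), p(0))   [R1 at 1.1]
2. m(p(a), m(p(p(p(p(m(p(a), 0, p(a)))))), 0, p(a)), p(0))  →  m(p(a), p(p(p(m(p(a), 0, p(a))))), p(0))   [R1 at 2]
3. m(p(a), p(p(p(m(p(a), 0, p(a))))), p(0))  →  a   [R4 at ε]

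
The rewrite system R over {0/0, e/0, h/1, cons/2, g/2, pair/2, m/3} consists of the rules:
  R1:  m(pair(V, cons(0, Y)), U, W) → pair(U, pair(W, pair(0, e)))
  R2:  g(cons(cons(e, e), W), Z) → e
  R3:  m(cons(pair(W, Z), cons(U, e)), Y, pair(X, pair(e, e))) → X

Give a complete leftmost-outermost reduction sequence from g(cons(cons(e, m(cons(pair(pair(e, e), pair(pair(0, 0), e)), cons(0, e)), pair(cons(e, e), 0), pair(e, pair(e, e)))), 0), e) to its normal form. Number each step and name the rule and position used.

1. g(cons(cons(e, m(cons(pair(pair(e, e), pair(pair(0, 0), e)), cons(0, e)), pair(cons(e, e), 0), pair(e, pair(e, e)))), 0), e)  →  g(cons(cons(e, e), 0), e)   [R3 at 1.1.2]
2. g(cons(cons(e, e), 0), e)  →  e   [R2 at ε]

e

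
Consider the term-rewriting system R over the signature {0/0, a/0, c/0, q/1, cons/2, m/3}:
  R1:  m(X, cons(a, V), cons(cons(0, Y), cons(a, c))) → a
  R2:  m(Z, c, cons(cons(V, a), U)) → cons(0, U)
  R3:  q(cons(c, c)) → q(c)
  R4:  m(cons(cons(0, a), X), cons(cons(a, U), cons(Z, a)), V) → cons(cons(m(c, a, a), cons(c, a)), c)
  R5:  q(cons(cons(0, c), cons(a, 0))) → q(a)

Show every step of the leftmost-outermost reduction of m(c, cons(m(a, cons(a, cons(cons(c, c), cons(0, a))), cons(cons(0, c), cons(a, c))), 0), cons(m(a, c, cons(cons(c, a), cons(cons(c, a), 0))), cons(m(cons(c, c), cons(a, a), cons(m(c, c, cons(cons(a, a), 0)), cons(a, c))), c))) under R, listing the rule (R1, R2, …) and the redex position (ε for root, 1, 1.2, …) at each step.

1. m(c, cons(m(a, cons(a, cons(cons(c, c), cons(0, a))), cons(cons(0, c), cons(a, c))), 0), cons(m(a, c, cons(cons(c, a), cons(cons(c, a), 0))), cons(m(cons(c, c), cons(a, a), cons(m(c, c, cons(cons(a, a), 0)), cons(a, c))), c)))  →  m(c, cons(a, 0), cons(m(a, c, cons(cons(c, a), cons(cons(c, a), 0))), cons(m(cons(c, c), cons(a, a), cons(m(c, c, cons(cons(a, a), 0)), cons(a, c))), c)))   [R1 at 2.1]
2. m(c, cons(a, 0), cons(m(a, c, cons(cons(c, a), cons(cons(c, a), 0))), cons(m(cons(c, c), cons(a, a), cons(m(c, c, cons(cons(a, a), 0)), cons(a, c))), c)))  →  m(c, cons(a, 0), cons(cons(0, cons(cons(c, a), 0)), cons(m(cons(c, c), cons(a, a), cons(m(c, c, cons(cons(a, a), 0)), cons(a, c))), c)))   [R2 at 3.1]
3. m(c, cons(a, 0), cons(cons(0, cons(cons(c, a), 0)), cons(m(cons(c, c), cons(a, a), cons(m(c, c, cons(cons(a, a), 0)), cons(a, c))), c)))  →  m(c, cons(a, 0), cons(cons(0, cons(cons(c, a), 0)), cons(m(cons(c, c), cons(a, a), cons(cons(0, 0), cons(a, c))), c)))   [R2 at 3.2.1.3.1]
4. m(c, cons(a, 0), cons(cons(0, cons(cons(c, a), 0)), cons(m(cons(c, c), cons(a, a), cons(cons(0, 0), cons(a, c))), c)))  →  m(c, cons(a, 0), cons(cons(0, cons(cons(c, a), 0)), cons(a, c)))   [R1 at 3.2.1]
5. m(c, cons(a, 0), cons(cons(0, cons(cons(c, a), 0)), cons(a, c)))  →  a   [R1 at ε]

a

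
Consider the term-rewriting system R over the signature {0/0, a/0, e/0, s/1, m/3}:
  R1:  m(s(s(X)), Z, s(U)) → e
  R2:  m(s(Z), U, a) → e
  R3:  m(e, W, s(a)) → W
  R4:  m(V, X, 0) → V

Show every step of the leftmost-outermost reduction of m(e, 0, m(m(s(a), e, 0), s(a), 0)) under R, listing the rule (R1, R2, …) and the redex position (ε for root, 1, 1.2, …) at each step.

0

1. m(e, 0, m(m(s(a), e, 0), s(a), 0))  →  m(e, 0, m(s(a), e, 0))   [R4 at 3]
2. m(e, 0, m(s(a), e, 0))  →  m(e, 0, s(a))   [R4 at 3]
3. m(e, 0, s(a))  →  0   [R3 at ε]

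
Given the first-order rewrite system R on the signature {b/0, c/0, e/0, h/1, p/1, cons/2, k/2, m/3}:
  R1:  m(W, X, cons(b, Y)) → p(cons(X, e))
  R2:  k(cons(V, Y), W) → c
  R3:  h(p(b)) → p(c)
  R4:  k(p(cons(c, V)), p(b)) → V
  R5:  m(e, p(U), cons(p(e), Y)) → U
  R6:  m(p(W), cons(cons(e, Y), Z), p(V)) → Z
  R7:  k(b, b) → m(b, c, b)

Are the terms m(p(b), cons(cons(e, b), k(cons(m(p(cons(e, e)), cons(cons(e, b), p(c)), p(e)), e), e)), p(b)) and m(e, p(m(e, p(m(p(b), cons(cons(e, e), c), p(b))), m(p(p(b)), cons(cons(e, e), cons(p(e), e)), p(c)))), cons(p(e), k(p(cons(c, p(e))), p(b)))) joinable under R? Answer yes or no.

Reduce t₁ = m(p(b), cons(cons(e, b), k(cons(m(p(cons(e, e)), cons(cons(e, b), p(c)), p(e)), e), e)), p(b)):
1. m(p(b), cons(cons(e, b), k(cons(m(p(cons(e, e)), cons(cons(e, b), p(c)), p(e)), e), e)), p(b))  →  k(cons(m(p(cons(e, e)), cons(cons(e, b), p(c)), p(e)), e), e)   [R6 at ε]
2. k(cons(m(p(cons(e, e)), cons(cons(e, b), p(c)), p(e)), e), e)  →  c   [R2 at ε]

Reduce t₂ = m(e, p(m(e, p(m(p(b), cons(cons(e, e), c), p(b))), m(p(p(b)), cons(cons(e, e), cons(p(e), e)), p(c)))), cons(p(e), k(p(cons(c, p(e))), p(b)))):
1. m(e, p(m(e, p(m(p(b), cons(cons(e, e), c), p(b))), m(p(p(b)), cons(cons(e, e), cons(p(e), e)), p(c)))), cons(p(e), k(p(cons(c, p(e))), p(b))))  →  m(e, p(m(p(b), cons(cons(e, e), c), p(b))), m(p(p(b)), cons(cons(e, e), cons(p(e), e)), p(c)))   [R5 at ε]
2. m(e, p(m(p(b), cons(cons(e, e), c), p(b))), m(p(p(b)), cons(cons(e, e), cons(p(e), e)), p(c)))  →  m(e, p(c), m(p(p(b)), cons(cons(e, e), cons(p(e), e)), p(c)))   [R6 at 2.1]
3. m(e, p(c), m(p(p(b)), cons(cons(e, e), cons(p(e), e)), p(c)))  →  m(e, p(c), cons(p(e), e))   [R6 at 3]
4. m(e, p(c), cons(p(e), e))  →  c   [R5 at ε]

yes — NF(t₁) = c, NF(t₂) = c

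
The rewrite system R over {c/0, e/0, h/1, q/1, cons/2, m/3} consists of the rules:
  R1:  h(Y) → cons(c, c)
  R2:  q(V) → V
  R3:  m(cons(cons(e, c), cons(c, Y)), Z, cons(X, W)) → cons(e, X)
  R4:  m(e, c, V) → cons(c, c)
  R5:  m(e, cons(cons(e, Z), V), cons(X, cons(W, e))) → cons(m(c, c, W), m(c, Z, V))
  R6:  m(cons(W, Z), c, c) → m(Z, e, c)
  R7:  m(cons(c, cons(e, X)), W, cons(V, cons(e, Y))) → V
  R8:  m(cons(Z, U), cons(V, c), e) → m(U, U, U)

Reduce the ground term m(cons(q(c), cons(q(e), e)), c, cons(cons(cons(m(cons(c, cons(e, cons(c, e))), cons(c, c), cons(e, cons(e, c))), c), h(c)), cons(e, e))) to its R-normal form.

1. m(cons(q(c), cons(q(e), e)), c, cons(cons(cons(m(cons(c, cons(e, cons(c, e))), cons(c, c), cons(e, cons(e, c))), c), h(c)), cons(e, e)))  →  m(cons(c, cons(q(e), e)), c, cons(cons(cons(m(cons(c, cons(e, cons(c, e))), cons(c, c), cons(e, cons(e, c))), c), h(c)), cons(e, e)))   [R2 at 1.1]
2. m(cons(c, cons(q(e), e)), c, cons(cons(cons(m(cons(c, cons(e, cons(c, e))), cons(c, c), cons(e, cons(e, c))), c), h(c)), cons(e, e)))  →  m(cons(c, cons(e, e)), c, cons(cons(cons(m(cons(c, cons(e, cons(c, e))), cons(c, c), cons(e, cons(e, c))), c), h(c)), cons(e, e)))   [R2 at 1.2.1]
3. m(cons(c, cons(e, e)), c, cons(cons(cons(m(cons(c, cons(e, cons(c, e))), cons(c, c), cons(e, cons(e, c))), c), h(c)), cons(e, e)))  →  cons(cons(m(cons(c, cons(e, cons(c, e))), cons(c, c), cons(e, cons(e, c))), c), h(c))   [R7 at ε]
4. cons(cons(m(cons(c, cons(e, cons(c, e))), cons(c, c), cons(e, cons(e, c))), c), h(c))  →  cons(cons(e, c), h(c))   [R7 at 1.1]
5. cons(cons(e, c), h(c))  →  cons(cons(e, c), cons(c, c))   [R1 at 2]

cons(cons(e, c), cons(c, c))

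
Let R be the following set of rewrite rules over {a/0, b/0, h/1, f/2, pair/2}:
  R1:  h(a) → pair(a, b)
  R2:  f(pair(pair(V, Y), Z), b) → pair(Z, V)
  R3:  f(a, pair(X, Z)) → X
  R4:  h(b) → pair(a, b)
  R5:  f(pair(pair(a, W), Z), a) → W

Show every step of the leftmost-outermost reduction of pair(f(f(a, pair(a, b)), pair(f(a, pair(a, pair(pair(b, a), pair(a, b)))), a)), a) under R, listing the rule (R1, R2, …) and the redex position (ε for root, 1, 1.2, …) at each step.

pair(a, a)

1. pair(f(f(a, pair(a, b)), pair(f(a, pair(a, pair(pair(b, a), pair(a, b)))), a)), a)  →  pair(f(a, pair(f(a, pair(a, pair(pair(b, a), pair(a, b)))), a)), a)   [R3 at 1.1]
2. pair(f(a, pair(f(a, pair(a, pair(pair(b, a), pair(a, b)))), a)), a)  →  pair(f(a, pair(a, pair(pair(b, a), pair(a, b)))), a)   [R3 at 1]
3. pair(f(a, pair(a, pair(pair(b, a), pair(a, b)))), a)  →  pair(a, a)   [R3 at 1]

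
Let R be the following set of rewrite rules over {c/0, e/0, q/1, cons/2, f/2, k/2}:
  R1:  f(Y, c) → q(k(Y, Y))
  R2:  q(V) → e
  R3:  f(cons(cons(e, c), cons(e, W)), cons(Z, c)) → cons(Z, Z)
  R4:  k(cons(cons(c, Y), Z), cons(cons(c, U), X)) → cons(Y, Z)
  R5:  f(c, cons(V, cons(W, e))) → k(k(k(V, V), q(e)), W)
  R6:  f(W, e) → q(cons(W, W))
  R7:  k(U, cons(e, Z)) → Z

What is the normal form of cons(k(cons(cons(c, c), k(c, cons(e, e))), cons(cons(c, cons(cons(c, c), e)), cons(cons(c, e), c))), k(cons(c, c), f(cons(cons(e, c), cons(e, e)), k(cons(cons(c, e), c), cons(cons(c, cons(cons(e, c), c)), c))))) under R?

1. cons(k(cons(cons(c, c), k(c, cons(e, e))), cons(cons(c, cons(cons(c, c), e)), cons(cons(c, e), c))), k(cons(c, c), f(cons(cons(e, c), cons(e, e)), k(cons(cons(c, e), c), cons(cons(c, cons(cons(e, c), c)), c)))))  →  cons(cons(c, k(c, cons(e, e))), k(cons(c, c), f(cons(cons(e, c), cons(e, e)), k(cons(cons(c, e), c), cons(cons(c, cons(cons(e, c), c)), c)))))   [R4 at 1]
2. cons(cons(c, k(c, cons(e, e))), k(cons(c, c), f(cons(cons(e, c), cons(e, e)), k(cons(cons(c, e), c), cons(cons(c, cons(cons(e, c), c)), c)))))  →  cons(cons(c, e), k(cons(c, c), f(cons(cons(e, c), cons(e, e)), k(cons(cons(c, e), c), cons(cons(c, cons(cons(e, c), c)), c)))))   [R7 at 1.2]
3. cons(cons(c, e), k(cons(c, c), f(cons(cons(e, c), cons(e, e)), k(cons(cons(c, e), c), cons(cons(c, cons(cons(e, c), c)), c)))))  →  cons(cons(c, e), k(cons(c, c), f(cons(cons(e, c), cons(e, e)), cons(e, c))))   [R4 at 2.2.2]
4. cons(cons(c, e), k(cons(c, c), f(cons(cons(e, c), cons(e, e)), cons(e, c))))  →  cons(cons(c, e), k(cons(c, c), cons(e, e)))   [R3 at 2.2]
5. cons(cons(c, e), k(cons(c, c), cons(e, e)))  →  cons(cons(c, e), e)   [R7 at 2]

cons(cons(c, e), e)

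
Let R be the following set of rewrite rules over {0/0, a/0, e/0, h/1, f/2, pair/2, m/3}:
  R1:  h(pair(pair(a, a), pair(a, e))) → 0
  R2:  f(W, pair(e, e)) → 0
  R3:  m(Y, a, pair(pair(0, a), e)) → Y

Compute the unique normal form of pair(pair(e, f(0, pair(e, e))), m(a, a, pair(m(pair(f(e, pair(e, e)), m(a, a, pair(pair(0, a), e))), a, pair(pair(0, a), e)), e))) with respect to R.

1. pair(pair(e, f(0, pair(e, e))), m(a, a, pair(m(pair(f(e, pair(e, e)), m(a, a, pair(pair(0, a), e))), a, pair(pair(0, a), e)), e)))  →  pair(pair(e, 0), m(a, a, pair(m(pair(f(e, pair(e, e)), m(a, a, pair(pair(0, a), e))), a, pair(pair(0, a), e)), e)))   [R2 at 1.2]
2. pair(pair(e, 0), m(a, a, pair(m(pair(f(e, pair(e, e)), m(a, a, pair(pair(0, a), e))), a, pair(pair(0, a), e)), e)))  →  pair(pair(e, 0), m(a, a, pair(pair(f(e, pair(e, e)), m(a, a, pair(pair(0, a), e))), e)))   [R3 at 2.3.1]
3. pair(pair(e, 0), m(a, a, pair(pair(f(e, pair(e, e)), m(a, a, pair(pair(0, a), e))), e)))  →  pair(pair(e, 0), m(a, a, pair(pair(0, m(a, a, pair(pair(0, a), e))), e)))   [R2 at 2.3.1.1]
4. pair(pair(e, 0), m(a, a, pair(pair(0, m(a, a, pair(pair(0, a), e))), e)))  →  pair(pair(e, 0), m(a, a, pair(pair(0, a), e)))   [R3 at 2.3.1.2]
5. pair(pair(e, 0), m(a, a, pair(pair(0, a), e)))  →  pair(pair(e, 0), a)   [R3 at 2]

pair(pair(e, 0), a)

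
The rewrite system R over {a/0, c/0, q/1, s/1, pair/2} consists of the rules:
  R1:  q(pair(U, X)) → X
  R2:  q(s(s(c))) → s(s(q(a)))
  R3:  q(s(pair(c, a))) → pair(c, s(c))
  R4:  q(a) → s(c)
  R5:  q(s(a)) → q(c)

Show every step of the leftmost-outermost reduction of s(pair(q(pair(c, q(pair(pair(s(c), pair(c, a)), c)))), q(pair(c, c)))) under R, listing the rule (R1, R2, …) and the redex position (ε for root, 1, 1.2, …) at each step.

s(pair(c, c))

1. s(pair(q(pair(c, q(pair(pair(s(c), pair(c, a)), c)))), q(pair(c, c))))  →  s(pair(q(pair(pair(s(c), pair(c, a)), c)), q(pair(c, c))))   [R1 at 1.1]
2. s(pair(q(pair(pair(s(c), pair(c, a)), c)), q(pair(c, c))))  →  s(pair(c, q(pair(c, c))))   [R1 at 1.1]
3. s(pair(c, q(pair(c, c))))  →  s(pair(c, c))   [R1 at 1.2]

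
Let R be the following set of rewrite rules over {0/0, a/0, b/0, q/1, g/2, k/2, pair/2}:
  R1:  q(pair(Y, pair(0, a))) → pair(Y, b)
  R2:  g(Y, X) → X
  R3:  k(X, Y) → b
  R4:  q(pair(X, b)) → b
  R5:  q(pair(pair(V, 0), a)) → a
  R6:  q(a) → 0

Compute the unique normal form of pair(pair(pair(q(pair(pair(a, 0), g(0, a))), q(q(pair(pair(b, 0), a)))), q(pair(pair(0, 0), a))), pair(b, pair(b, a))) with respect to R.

1. pair(pair(pair(q(pair(pair(a, 0), g(0, a))), q(q(pair(pair(b, 0), a)))), q(pair(pair(0, 0), a))), pair(b, pair(b, a)))  →  pair(pair(pair(q(pair(pair(a, 0), a)), q(q(pair(pair(b, 0), a)))), q(pair(pair(0, 0), a))), pair(b, pair(b, a)))   [R2 at 1.1.1.1.2]
2. pair(pair(pair(q(pair(pair(a, 0), a)), q(q(pair(pair(b, 0), a)))), q(pair(pair(0, 0), a))), pair(b, pair(b, a)))  →  pair(pair(pair(a, q(q(pair(pair(b, 0), a)))), q(pair(pair(0, 0), a))), pair(b, pair(b, a)))   [R5 at 1.1.1]
3. pair(pair(pair(a, q(q(pair(pair(b, 0), a)))), q(pair(pair(0, 0), a))), pair(b, pair(b, a)))  →  pair(pair(pair(a, q(a)), q(pair(pair(0, 0), a))), pair(b, pair(b, a)))   [R5 at 1.1.2.1]
4. pair(pair(pair(a, q(a)), q(pair(pair(0, 0), a))), pair(b, pair(b, a)))  →  pair(pair(pair(a, 0), q(pair(pair(0, 0), a))), pair(b, pair(b, a)))   [R6 at 1.1.2]
5. pair(pair(pair(a, 0), q(pair(pair(0, 0), a))), pair(b, pair(b, a)))  →  pair(pair(pair(a, 0), a), pair(b, pair(b, a)))   [R5 at 1.2]

pair(pair(pair(a, 0), a), pair(b, pair(b, a)))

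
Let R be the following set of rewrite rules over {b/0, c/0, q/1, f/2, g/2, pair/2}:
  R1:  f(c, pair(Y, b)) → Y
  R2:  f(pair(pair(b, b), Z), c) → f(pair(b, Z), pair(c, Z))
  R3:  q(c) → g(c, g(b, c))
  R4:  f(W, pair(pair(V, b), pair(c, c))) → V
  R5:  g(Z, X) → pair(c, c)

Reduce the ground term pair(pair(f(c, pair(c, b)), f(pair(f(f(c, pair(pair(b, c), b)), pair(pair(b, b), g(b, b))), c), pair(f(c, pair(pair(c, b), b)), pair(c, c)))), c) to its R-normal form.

1. pair(pair(f(c, pair(c, b)), f(pair(f(f(c, pair(pair(b, c), b)), pair(pair(b, b), g(b, b))), c), pair(f(c, pair(pair(c, b), b)), pair(c, c)))), c)  →  pair(pair(c, f(pair(f(f(c, pair(pair(b, c), b)), pair(pair(b, b), g(b, b))), c), pair(f(c, pair(pair(c, b), b)), pair(c, c)))), c)   [R1 at 1.1]
2. pair(pair(c, f(pair(f(f(c, pair(pair(b, c), b)), pair(pair(b, b), g(b, b))), c), pair(f(c, pair(pair(c, b), b)), pair(c, c)))), c)  →  pair(pair(c, f(pair(f(pair(b, c), pair(pair(b, b), g(b, b))), c), pair(f(c, pair(pair(c, b), b)), pair(c, c)))), c)   [R1 at 1.2.1.1.1]
3. pair(pair(c, f(pair(f(pair(b, c), pair(pair(b, b), g(b, b))), c), pair(f(c, pair(pair(c, b), b)), pair(c, c)))), c)  →  pair(pair(c, f(pair(f(pair(b, c), pair(pair(b, b), pair(c, c))), c), pair(f(c, pair(pair(c, b), b)), pair(c, c)))), c)   [R5 at 1.2.1.1.2.2]
4. pair(pair(c, f(pair(f(pair(b, c), pair(pair(b, b), pair(c, c))), c), pair(f(c, pair(pair(c, b), b)), pair(c, c)))), c)  →  pair(pair(c, f(pair(b, c), pair(f(c, pair(pair(c, b), b)), pair(c, c)))), c)   [R4 at 1.2.1.1]
5. pair(pair(c, f(pair(b, c), pair(f(c, pair(pair(c, b), b)), pair(c, c)))), c)  →  pair(pair(c, f(pair(b, c), pair(pair(c, b), pair(c, c)))), c)   [R1 at 1.2.2.1]
6. pair(pair(c, f(pair(b, c), pair(pair(c, b), pair(c, c)))), c)  →  pair(pair(c, c), c)   [R4 at 1.2]

pair(pair(c, c), c)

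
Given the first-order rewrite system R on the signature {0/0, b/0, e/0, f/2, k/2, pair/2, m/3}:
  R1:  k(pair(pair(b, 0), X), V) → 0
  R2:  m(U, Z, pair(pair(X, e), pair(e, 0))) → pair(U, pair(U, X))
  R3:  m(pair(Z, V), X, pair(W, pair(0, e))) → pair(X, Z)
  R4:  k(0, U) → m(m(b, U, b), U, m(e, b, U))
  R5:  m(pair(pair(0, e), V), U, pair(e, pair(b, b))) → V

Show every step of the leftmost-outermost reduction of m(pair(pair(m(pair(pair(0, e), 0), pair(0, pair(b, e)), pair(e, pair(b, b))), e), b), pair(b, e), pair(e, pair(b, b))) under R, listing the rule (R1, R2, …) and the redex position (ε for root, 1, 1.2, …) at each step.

1. m(pair(pair(m(pair(pair(0, e), 0), pair(0, pair(b, e)), pair(e, pair(b, b))), e), b), pair(b, e), pair(e, pair(b, b)))  →  m(pair(pair(0, e), b), pair(b, e), pair(e, pair(b, b)))   [R5 at 1.1.1]
2. m(pair(pair(0, e), b), pair(b, e), pair(e, pair(b, b)))  →  b   [R5 at ε]

b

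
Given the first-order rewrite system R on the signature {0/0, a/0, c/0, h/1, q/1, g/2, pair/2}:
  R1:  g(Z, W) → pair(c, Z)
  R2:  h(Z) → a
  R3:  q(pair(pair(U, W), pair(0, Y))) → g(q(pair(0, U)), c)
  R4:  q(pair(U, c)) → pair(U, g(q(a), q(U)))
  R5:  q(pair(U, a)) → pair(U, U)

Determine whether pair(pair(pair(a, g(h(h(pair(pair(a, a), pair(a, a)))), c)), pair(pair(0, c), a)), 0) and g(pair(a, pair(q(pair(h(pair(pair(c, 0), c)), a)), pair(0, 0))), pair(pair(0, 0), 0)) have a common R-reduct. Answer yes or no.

Reduce t₁ = pair(pair(pair(a, g(h(h(pair(pair(a, a), pair(a, a)))), c)), pair(pair(0, c), a)), 0):
1. pair(pair(pair(a, g(h(h(pair(pair(a, a), pair(a, a)))), c)), pair(pair(0, c), a)), 0)  →  pair(pair(pair(a, pair(c, h(h(pair(pair(a, a), pair(a, a)))))), pair(pair(0, c), a)), 0)   [R1 at 1.1.2]
2. pair(pair(pair(a, pair(c, h(h(pair(pair(a, a), pair(a, a)))))), pair(pair(0, c), a)), 0)  →  pair(pair(pair(a, pair(c, a)), pair(pair(0, c), a)), 0)   [R2 at 1.1.2.2]

Reduce t₂ = g(pair(a, pair(q(pair(h(pair(pair(c, 0), c)), a)), pair(0, 0))), pair(pair(0, 0), 0)):
1. g(pair(a, pair(q(pair(h(pair(pair(c, 0), c)), a)), pair(0, 0))), pair(pair(0, 0), 0))  →  pair(c, pair(a, pair(q(pair(h(pair(pair(c, 0), c)), a)), pair(0, 0))))   [R1 at ε]
2. pair(c, pair(a, pair(q(pair(h(pair(pair(c, 0), c)), a)), pair(0, 0))))  →  pair(c, pair(a, pair(pair(h(pair(pair(c, 0), c)), h(pair(pair(c, 0), c))), pair(0, 0))))   [R5 at 2.2.1]
3. pair(c, pair(a, pair(pair(h(pair(pair(c, 0), c)), h(pair(pair(c, 0), c))), pair(0, 0))))  →  pair(c, pair(a, pair(pair(a, h(pair(pair(c, 0), c))), pair(0, 0))))   [R2 at 2.2.1.1]
4. pair(c, pair(a, pair(pair(a, h(pair(pair(c, 0), c))), pair(0, 0))))  →  pair(c, pair(a, pair(pair(a, a), pair(0, 0))))   [R2 at 2.2.1.2]

no — NF(t₁) = pair(pair(pair(a, pair(c, a)), pair(pair(0, c), a)), 0), NF(t₂) = pair(c, pair(a, pair(pair(a, a), pair(0, 0))))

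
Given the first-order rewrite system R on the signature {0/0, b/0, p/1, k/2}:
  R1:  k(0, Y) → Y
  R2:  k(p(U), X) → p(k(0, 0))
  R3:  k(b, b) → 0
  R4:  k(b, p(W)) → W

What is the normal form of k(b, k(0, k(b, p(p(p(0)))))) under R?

p(0)

1. k(b, k(0, k(b, p(p(p(0))))))  →  k(b, k(b, p(p(p(0)))))   [R1 at 2]
2. k(b, k(b, p(p(p(0)))))  →  k(b, p(p(0)))   [R4 at 2]
3. k(b, p(p(0)))  →  p(0)   [R4 at ε]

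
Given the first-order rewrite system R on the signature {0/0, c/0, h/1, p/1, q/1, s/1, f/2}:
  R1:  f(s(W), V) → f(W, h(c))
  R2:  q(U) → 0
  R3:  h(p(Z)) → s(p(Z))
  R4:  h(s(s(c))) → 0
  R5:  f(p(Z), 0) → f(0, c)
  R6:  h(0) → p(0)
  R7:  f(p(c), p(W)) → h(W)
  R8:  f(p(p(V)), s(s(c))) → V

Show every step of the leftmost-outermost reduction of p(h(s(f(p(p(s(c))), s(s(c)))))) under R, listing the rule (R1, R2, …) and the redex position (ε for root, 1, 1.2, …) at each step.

1. p(h(s(f(p(p(s(c))), s(s(c))))))  →  p(h(s(s(c))))   [R8 at 1.1.1]
2. p(h(s(s(c))))  →  p(0)   [R4 at 1]

p(0)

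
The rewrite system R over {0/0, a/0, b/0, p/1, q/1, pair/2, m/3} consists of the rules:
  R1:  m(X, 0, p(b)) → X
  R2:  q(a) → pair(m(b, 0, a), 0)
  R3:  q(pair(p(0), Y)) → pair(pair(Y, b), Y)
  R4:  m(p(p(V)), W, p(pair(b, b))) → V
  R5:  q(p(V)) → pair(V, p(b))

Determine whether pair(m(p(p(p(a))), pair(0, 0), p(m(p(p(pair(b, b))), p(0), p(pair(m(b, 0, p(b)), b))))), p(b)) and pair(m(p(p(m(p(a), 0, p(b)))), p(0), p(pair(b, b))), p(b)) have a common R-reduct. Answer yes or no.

yes — NF(t₁) = pair(p(a), p(b)), NF(t₂) = pair(p(a), p(b))

Reduce t₁ = pair(m(p(p(p(a))), pair(0, 0), p(m(p(p(pair(b, b))), p(0), p(pair(m(b, 0, p(b)), b))))), p(b)):
1. pair(m(p(p(p(a))), pair(0, 0), p(m(p(p(pair(b, b))), p(0), p(pair(m(b, 0, p(b)), b))))), p(b))  →  pair(m(p(p(p(a))), pair(0, 0), p(m(p(p(pair(b, b))), p(0), p(pair(b, b))))), p(b))   [R1 at 1.3.1.3.1.1]
2. pair(m(p(p(p(a))), pair(0, 0), p(m(p(p(pair(b, b))), p(0), p(pair(b, b))))), p(b))  →  pair(m(p(p(p(a))), pair(0, 0), p(pair(b, b))), p(b))   [R4 at 1.3.1]
3. pair(m(p(p(p(a))), pair(0, 0), p(pair(b, b))), p(b))  →  pair(p(a), p(b))   [R4 at 1]

Reduce t₂ = pair(m(p(p(m(p(a), 0, p(b)))), p(0), p(pair(b, b))), p(b)):
1. pair(m(p(p(m(p(a), 0, p(b)))), p(0), p(pair(b, b))), p(b))  →  pair(m(p(a), 0, p(b)), p(b))   [R4 at 1]
2. pair(m(p(a), 0, p(b)), p(b))  →  pair(p(a), p(b))   [R1 at 1]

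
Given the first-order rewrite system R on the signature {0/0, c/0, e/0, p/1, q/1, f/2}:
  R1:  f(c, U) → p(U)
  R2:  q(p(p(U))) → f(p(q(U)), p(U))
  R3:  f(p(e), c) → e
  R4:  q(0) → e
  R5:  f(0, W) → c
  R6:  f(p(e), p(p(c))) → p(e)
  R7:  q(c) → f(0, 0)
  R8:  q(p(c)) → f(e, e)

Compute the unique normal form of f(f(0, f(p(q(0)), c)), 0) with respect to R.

1. f(f(0, f(p(q(0)), c)), 0)  →  f(c, 0)   [R5 at 1]
2. f(c, 0)  →  p(0)   [R1 at ε]

p(0)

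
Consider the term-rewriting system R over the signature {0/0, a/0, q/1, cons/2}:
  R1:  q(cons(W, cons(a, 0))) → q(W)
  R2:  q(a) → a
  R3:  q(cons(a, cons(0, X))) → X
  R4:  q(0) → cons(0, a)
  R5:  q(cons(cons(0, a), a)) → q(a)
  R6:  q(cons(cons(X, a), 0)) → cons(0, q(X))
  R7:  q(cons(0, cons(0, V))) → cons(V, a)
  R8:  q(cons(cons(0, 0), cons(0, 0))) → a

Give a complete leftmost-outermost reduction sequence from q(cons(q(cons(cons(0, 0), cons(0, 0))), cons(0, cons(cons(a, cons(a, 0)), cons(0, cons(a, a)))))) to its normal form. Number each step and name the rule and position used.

1. q(cons(q(cons(cons(0, 0), cons(0, 0))), cons(0, cons(cons(a, cons(a, 0)), cons(0, cons(a, a))))))  →  q(cons(a, cons(0, cons(cons(a, cons(a, 0)), cons(0, cons(a, a))))))   [R8 at 1.1]
2. q(cons(a, cons(0, cons(cons(a, cons(a, 0)), cons(0, cons(a, a))))))  →  cons(cons(a, cons(a, 0)), cons(0, cons(a, a)))   [R3 at ε]

cons(cons(a, cons(a, 0)), cons(0, cons(a, a)))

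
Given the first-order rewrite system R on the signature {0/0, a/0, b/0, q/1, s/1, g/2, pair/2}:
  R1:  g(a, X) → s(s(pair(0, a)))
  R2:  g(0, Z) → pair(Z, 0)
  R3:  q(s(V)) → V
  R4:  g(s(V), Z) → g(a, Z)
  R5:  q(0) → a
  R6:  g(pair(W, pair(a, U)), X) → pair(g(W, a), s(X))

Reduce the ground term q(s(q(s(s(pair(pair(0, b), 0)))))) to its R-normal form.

s(pair(pair(0, b), 0))

1. q(s(q(s(s(pair(pair(0, b), 0))))))  →  q(s(s(pair(pair(0, b), 0))))   [R3 at ε]
2. q(s(s(pair(pair(0, b), 0))))  →  s(pair(pair(0, b), 0))   [R3 at ε]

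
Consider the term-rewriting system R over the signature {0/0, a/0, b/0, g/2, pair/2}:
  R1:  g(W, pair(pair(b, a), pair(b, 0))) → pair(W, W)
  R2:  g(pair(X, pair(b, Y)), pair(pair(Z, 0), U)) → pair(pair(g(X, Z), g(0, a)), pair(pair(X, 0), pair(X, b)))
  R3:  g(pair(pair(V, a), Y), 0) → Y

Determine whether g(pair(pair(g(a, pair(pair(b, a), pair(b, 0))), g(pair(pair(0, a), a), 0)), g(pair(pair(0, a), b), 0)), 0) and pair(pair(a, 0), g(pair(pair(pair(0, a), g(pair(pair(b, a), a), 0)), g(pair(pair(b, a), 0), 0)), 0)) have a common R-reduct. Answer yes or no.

Reduce t₁ = g(pair(pair(g(a, pair(pair(b, a), pair(b, 0))), g(pair(pair(0, a), a), 0)), g(pair(pair(0, a), b), 0)), 0):
1. g(pair(pair(g(a, pair(pair(b, a), pair(b, 0))), g(pair(pair(0, a), a), 0)), g(pair(pair(0, a), b), 0)), 0)  →  g(pair(pair(pair(a, a), g(pair(pair(0, a), a), 0)), g(pair(pair(0, a), b), 0)), 0)   [R1 at 1.1.1]
2. g(pair(pair(pair(a, a), g(pair(pair(0, a), a), 0)), g(pair(pair(0, a), b), 0)), 0)  →  g(pair(pair(pair(a, a), a), g(pair(pair(0, a), b), 0)), 0)   [R3 at 1.1.2]
3. g(pair(pair(pair(a, a), a), g(pair(pair(0, a), b), 0)), 0)  →  g(pair(pair(0, a), b), 0)   [R3 at ε]
4. g(pair(pair(0, a), b), 0)  →  b   [R3 at ε]

Reduce t₂ = pair(pair(a, 0), g(pair(pair(pair(0, a), g(pair(pair(b, a), a), 0)), g(pair(pair(b, a), 0), 0)), 0)):
1. pair(pair(a, 0), g(pair(pair(pair(0, a), g(pair(pair(b, a), a), 0)), g(pair(pair(b, a), 0), 0)), 0))  →  pair(pair(a, 0), g(pair(pair(pair(0, a), a), g(pair(pair(b, a), 0), 0)), 0))   [R3 at 2.1.1.2]
2. pair(pair(a, 0), g(pair(pair(pair(0, a), a), g(pair(pair(b, a), 0), 0)), 0))  →  pair(pair(a, 0), g(pair(pair(b, a), 0), 0))   [R3 at 2]
3. pair(pair(a, 0), g(pair(pair(b, a), 0), 0))  →  pair(pair(a, 0), 0)   [R3 at 2]

no — NF(t₁) = b, NF(t₂) = pair(pair(a, 0), 0)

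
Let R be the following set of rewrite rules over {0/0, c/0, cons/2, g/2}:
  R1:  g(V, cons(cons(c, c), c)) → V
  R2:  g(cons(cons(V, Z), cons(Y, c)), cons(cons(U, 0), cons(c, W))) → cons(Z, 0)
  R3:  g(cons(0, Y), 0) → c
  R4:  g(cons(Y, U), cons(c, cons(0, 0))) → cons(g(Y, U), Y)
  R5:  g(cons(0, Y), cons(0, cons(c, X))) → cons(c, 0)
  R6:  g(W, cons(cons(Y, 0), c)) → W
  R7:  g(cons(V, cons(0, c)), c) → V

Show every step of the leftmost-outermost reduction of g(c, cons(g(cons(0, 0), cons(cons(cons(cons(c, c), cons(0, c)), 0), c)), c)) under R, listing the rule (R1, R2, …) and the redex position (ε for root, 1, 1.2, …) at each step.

1. g(c, cons(g(cons(0, 0), cons(cons(cons(cons(c, c), cons(0, c)), 0), c)), c))  →  g(c, cons(cons(0, 0), c))   [R6 at 2.1]
2. g(c, cons(cons(0, 0), c))  →  c   [R6 at ε]

c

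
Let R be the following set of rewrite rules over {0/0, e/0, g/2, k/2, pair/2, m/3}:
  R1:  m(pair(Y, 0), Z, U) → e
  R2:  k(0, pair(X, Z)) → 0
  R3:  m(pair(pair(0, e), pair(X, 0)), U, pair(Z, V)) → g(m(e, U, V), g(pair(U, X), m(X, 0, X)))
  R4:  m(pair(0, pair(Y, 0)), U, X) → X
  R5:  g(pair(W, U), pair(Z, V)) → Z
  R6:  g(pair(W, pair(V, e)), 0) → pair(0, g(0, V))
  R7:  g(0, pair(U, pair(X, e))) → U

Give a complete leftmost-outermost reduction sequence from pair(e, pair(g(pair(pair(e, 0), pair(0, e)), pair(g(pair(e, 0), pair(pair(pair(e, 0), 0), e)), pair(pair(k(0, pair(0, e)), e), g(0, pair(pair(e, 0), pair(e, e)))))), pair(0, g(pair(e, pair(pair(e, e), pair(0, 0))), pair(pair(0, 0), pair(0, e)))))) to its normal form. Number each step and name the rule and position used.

pair(e, pair(pair(pair(e, 0), 0), pair(0, pair(0, 0))))

1. pair(e, pair(g(pair(pair(e, 0), pair(0, e)), pair(g(pair(e, 0), pair(pair(pair(e, 0), 0), e)), pair(pair(k(0, pair(0, e)), e), g(0, pair(pair(e, 0), pair(e, e)))))), pair(0, g(pair(e, pair(pair(e, e), pair(0, 0))), pair(pair(0, 0), pair(0, e))))))  →  pair(e, pair(g(pair(e, 0), pair(pair(pair(e, 0), 0), e)), pair(0, g(pair(e, pair(pair(e, e), pair(0, 0))), pair(pair(0, 0), pair(0, e))))))   [R5 at 2.1]
2. pair(e, pair(g(pair(e, 0), pair(pair(pair(e, 0), 0), e)), pair(0, g(pair(e, pair(pair(e, e), pair(0, 0))), pair(pair(0, 0), pair(0, e))))))  →  pair(e, pair(pair(pair(e, 0), 0), pair(0, g(pair(e, pair(pair(e, e), pair(0, 0))), pair(pair(0, 0), pair(0, e))))))   [R5 at 2.1]
3. pair(e, pair(pair(pair(e, 0), 0), pair(0, g(pair(e, pair(pair(e, e), pair(0, 0))), pair(pair(0, 0), pair(0, e))))))  →  pair(e, pair(pair(pair(e, 0), 0), pair(0, pair(0, 0))))   [R5 at 2.2.2]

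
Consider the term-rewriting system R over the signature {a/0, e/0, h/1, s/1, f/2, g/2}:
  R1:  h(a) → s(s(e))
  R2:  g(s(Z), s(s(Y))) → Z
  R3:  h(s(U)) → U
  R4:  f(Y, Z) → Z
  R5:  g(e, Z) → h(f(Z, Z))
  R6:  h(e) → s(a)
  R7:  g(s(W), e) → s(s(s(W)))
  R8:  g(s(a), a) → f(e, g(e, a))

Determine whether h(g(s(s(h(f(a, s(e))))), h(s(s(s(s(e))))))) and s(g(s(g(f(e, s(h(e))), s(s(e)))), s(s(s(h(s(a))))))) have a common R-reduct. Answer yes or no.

no — NF(t₁) = e, NF(t₂) = s(s(a))

Reduce t₁ = h(g(s(s(h(f(a, s(e))))), h(s(s(s(s(e))))))):
1. h(g(s(s(h(f(a, s(e))))), h(s(s(s(s(e)))))))  →  h(g(s(s(h(s(e)))), h(s(s(s(s(e)))))))   [R4 at 1.1.1.1.1]
2. h(g(s(s(h(s(e)))), h(s(s(s(s(e)))))))  →  h(g(s(s(e)), h(s(s(s(s(e)))))))   [R3 at 1.1.1.1]
3. h(g(s(s(e)), h(s(s(s(s(e)))))))  →  h(g(s(s(e)), s(s(s(e)))))   [R3 at 1.2]
4. h(g(s(s(e)), s(s(s(e)))))  →  h(s(e))   [R2 at 1]
5. h(s(e))  →  e   [R3 at ε]

Reduce t₂ = s(g(s(g(f(e, s(h(e))), s(s(e)))), s(s(s(h(s(a))))))):
1. s(g(s(g(f(e, s(h(e))), s(s(e)))), s(s(s(h(s(a)))))))  →  s(g(f(e, s(h(e))), s(s(e))))   [R2 at 1]
2. s(g(f(e, s(h(e))), s(s(e))))  →  s(g(s(h(e)), s(s(e))))   [R4 at 1.1]
3. s(g(s(h(e)), s(s(e))))  →  s(h(e))   [R2 at 1]
4. s(h(e))  →  s(s(a))   [R6 at 1]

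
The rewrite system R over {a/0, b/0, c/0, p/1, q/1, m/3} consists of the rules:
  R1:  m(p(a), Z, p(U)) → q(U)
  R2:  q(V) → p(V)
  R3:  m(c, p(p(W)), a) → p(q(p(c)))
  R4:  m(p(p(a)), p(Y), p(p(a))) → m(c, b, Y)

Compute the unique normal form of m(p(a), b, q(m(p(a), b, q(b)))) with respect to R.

p(p(b))

1. m(p(a), b, q(m(p(a), b, q(b))))  →  m(p(a), b, p(m(p(a), b, q(b))))   [R2 at 3]
2. m(p(a), b, p(m(p(a), b, q(b))))  →  q(m(p(a), b, q(b)))   [R1 at ε]
3. q(m(p(a), b, q(b)))  →  p(m(p(a), b, q(b)))   [R2 at ε]
4. p(m(p(a), b, q(b)))  →  p(m(p(a), b, p(b)))   [R2 at 1.3]
5. p(m(p(a), b, p(b)))  →  p(q(b))   [R1 at 1]
6. p(q(b))  →  p(p(b))   [R2 at 1]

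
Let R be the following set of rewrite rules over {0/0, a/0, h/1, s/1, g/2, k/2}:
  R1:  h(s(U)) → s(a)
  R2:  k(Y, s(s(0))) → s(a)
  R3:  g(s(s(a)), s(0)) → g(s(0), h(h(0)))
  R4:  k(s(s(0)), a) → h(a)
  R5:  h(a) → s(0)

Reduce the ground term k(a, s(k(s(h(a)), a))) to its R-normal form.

1. k(a, s(k(s(h(a)), a)))  →  k(a, s(k(s(s(0)), a)))   [R5 at 2.1.1.1]
2. k(a, s(k(s(s(0)), a)))  →  k(a, s(h(a)))   [R4 at 2.1]
3. k(a, s(h(a)))  →  k(a, s(s(0)))   [R5 at 2.1]
4. k(a, s(s(0)))  →  s(a)   [R2 at ε]

s(a)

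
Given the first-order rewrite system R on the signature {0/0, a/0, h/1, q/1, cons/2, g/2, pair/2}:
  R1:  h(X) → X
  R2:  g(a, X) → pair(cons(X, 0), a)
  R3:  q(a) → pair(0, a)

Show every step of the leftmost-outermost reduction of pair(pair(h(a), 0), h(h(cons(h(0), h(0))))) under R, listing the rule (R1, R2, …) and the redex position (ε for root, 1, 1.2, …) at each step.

1. pair(pair(h(a), 0), h(h(cons(h(0), h(0)))))  →  pair(pair(a, 0), h(h(cons(h(0), h(0)))))   [R1 at 1.1]
2. pair(pair(a, 0), h(h(cons(h(0), h(0)))))  →  pair(pair(a, 0), h(cons(h(0), h(0))))   [R1 at 2]
3. pair(pair(a, 0), h(cons(h(0), h(0))))  →  pair(pair(a, 0), cons(h(0), h(0)))   [R1 at 2]
4. pair(pair(a, 0), cons(h(0), h(0)))  →  pair(pair(a, 0), cons(0, h(0)))   [R1 at 2.1]
5. pair(pair(a, 0), cons(0, h(0)))  →  pair(pair(a, 0), cons(0, 0))   [R1 at 2.2]

pair(pair(a, 0), cons(0, 0))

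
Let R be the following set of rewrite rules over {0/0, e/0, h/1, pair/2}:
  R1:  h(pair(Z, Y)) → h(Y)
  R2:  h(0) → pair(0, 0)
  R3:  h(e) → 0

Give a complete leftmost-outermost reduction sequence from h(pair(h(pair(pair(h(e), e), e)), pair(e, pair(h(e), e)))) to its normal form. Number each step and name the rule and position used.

1. h(pair(h(pair(pair(h(e), e), e)), pair(e, pair(h(e), e))))  →  h(pair(e, pair(h(e), e)))   [R1 at ε]
2. h(pair(e, pair(h(e), e)))  →  h(pair(h(e), e))   [R1 at ε]
3. h(pair(h(e), e))  →  h(e)   [R1 at ε]
4. h(e)  →  0   [R3 at ε]

0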